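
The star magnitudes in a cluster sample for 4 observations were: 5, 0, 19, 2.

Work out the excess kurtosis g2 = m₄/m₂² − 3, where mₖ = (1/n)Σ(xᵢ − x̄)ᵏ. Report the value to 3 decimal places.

-0.820

x̄ = 6.5000
Σ(xᵢ − x̄)² = 221.0000 ⇒ m₂ = 55.25000
Σ(xᵢ − x̄)⁴ = 26614.2500 ⇒ m₄ = 6653.56250
m₂² = 3052.56250
g2 = m₄/m₂² − 3 = 2.17966 − 3 ≈ -0.820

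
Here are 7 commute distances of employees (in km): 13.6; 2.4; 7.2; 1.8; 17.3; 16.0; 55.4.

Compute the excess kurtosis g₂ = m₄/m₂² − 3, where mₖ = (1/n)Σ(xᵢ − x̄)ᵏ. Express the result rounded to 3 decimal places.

x̄ = 16.2429
Σ(xᵢ − x̄)² = 2023.4371 ⇒ m₂ = 289.06245
Σ(xᵢ − x̄)⁴ = 2437922.4617 ⇒ m₄ = 348274.63739
m₂² = 83557.09941
g₂ = m₄/m₂² − 3 = 4.16810 − 3 ≈ 1.168

1.168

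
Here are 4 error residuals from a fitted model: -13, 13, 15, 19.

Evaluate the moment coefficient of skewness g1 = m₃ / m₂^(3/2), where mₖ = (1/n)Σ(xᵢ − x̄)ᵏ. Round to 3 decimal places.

x̄ = (-13 + 13 + 15 + 19) / 4 = 8.5000
deviations (xᵢ − x̄): -21.5000, 4.5000, 6.5000, 10.5000
Σ(xᵢ − x̄)² = 635.0000 ⇒ m₂ = 635.0000/4 = 158.75000
Σ(xᵢ − x̄)³ = -8415.0000 ⇒ m₃ = -8415.0000/4 = -2103.75000
m₂^(3/2) = 158.75000^(1.5) = 2000.18700
g1 = m₃ / m₂^(3/2) = -2103.75000 / 2000.18700 ≈ -1.052

-1.052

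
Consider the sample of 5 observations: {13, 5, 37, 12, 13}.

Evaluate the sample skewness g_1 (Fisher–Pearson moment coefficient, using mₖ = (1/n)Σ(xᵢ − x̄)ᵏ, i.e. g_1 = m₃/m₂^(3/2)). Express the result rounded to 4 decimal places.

1.2005

x̄ = (13 + 5 + 37 + 12 + 13) / 5 = 16.0000
deviations (xᵢ − x̄): -3.0000, -11.0000, 21.0000, -4.0000, -3.0000
Σ(xᵢ − x̄)² = 596.0000 ⇒ m₂ = 596.0000/5 = 119.20000
Σ(xᵢ − x̄)³ = 7812.0000 ⇒ m₃ = 7812.0000/5 = 1562.40000
m₂^(3/2) = 119.20000^(1.5) = 1301.41073
g_1 = m₃ / m₂^(3/2) = 1562.40000 / 1301.41073 ≈ 1.2005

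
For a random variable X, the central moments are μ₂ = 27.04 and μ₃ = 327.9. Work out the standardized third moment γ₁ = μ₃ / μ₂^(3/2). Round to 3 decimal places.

2.332

σ = √μ₂ = √27.04 = 5.20000
σ³ = μ₂^(3/2) = 140.60800
γ₁ = μ₃/σ³ = 327.9 / 140.60800 ≈ 2.332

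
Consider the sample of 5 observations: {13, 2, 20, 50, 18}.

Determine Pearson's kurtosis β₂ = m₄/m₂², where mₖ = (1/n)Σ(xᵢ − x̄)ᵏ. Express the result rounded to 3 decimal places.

2.676

x̄ = 20.6000
Σ(xᵢ − x̄)² = 1275.2000 ⇒ m₂ = 255.04000
Σ(xᵢ − x̄)⁴ = 870188.5760 ⇒ m₄ = 174037.71520
m₂² = 65045.40160
β₂ = m₄/m₂² = 174037.71520 / 65045.40160 ≈ 2.676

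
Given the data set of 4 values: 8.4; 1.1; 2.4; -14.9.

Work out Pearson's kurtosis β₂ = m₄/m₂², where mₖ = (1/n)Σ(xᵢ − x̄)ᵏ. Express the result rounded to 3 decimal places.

2.137

x̄ = -0.7500
Σ(xᵢ − x̄)² = 297.2900 ⇒ m₂ = 74.32250
Σ(xᵢ − x̄)⁴ = 47208.6760 ⇒ m₄ = 11802.16901
m₂² = 5523.83401
β₂ = m₄/m₂² = 11802.16901 / 5523.83401 ≈ 2.137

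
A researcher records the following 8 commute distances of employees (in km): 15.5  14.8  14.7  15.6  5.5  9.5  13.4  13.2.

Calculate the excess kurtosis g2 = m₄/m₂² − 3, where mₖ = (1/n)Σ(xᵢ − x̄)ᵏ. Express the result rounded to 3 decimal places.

x̄ = 12.7750
Σ(xᵢ − x̄)² = 87.4350 ⇒ m₂ = 10.92938
Σ(xᵢ − x̄)⁴ = 3065.7231 ⇒ m₄ = 383.21539
m₂² = 119.45124
g2 = m₄/m₂² − 3 = 3.20813 − 3 ≈ 0.208

0.208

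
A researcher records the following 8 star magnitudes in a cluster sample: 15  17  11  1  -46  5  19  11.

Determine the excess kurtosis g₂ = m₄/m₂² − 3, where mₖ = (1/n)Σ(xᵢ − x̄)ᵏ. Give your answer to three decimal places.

2.256

x̄ = 4.1250
Σ(xᵢ − x̄)² = 3122.8750 ⇒ m₂ = 390.35938
Σ(xᵢ − x̄)⁴ = 6407722.2754 ⇒ m₄ = 800965.28442
m₂² = 152380.44165
g₂ = m₄/m₂² − 3 = 5.25635 − 3 ≈ 2.256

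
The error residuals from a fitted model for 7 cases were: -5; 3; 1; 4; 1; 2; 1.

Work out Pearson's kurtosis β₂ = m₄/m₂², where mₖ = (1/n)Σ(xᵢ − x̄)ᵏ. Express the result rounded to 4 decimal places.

x̄ = 1.0000
Σ(xᵢ − x̄)² = 50.0000 ⇒ m₂ = 7.14286
Σ(xᵢ − x̄)⁴ = 1394.0000 ⇒ m₄ = 199.14286
m₂² = 51.02041
β₂ = m₄/m₂² = 199.14286 / 51.02041 ≈ 3.9032

3.9032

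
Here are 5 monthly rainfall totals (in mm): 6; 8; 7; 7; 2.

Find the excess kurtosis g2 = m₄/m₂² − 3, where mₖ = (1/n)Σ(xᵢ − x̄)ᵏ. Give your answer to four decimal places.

x̄ = 6.0000
Σ(xᵢ − x̄)² = 22.0000 ⇒ m₂ = 4.40000
Σ(xᵢ − x̄)⁴ = 274.0000 ⇒ m₄ = 54.80000
m₂² = 19.36000
g2 = m₄/m₂² − 3 = 2.83058 − 3 ≈ -0.1694

-0.1694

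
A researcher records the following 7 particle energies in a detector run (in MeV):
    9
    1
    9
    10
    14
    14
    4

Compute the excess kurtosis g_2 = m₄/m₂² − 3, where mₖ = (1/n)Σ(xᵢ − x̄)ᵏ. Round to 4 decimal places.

x̄ = 8.7143
Σ(xᵢ − x̄)² = 139.4286 ⇒ m₂ = 19.91837
Σ(xᵢ − x̄)⁴ = 5599.2886 ⇒ m₄ = 799.89838
m₂² = 396.74136
g_2 = m₄/m₂² − 3 = 2.01617 − 3 ≈ -0.9838

-0.9838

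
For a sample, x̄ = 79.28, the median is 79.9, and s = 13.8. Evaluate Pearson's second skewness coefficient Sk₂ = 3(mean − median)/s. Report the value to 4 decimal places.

Sk₂ = 3(79.28 − 79.9) / 13.8 = 3 × -0.6200 / 13.8
    = -1.8600 / 13.8 ≈ -0.1348

-0.1348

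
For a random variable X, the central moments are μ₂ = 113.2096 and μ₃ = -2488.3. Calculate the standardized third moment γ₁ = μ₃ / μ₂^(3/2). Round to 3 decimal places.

σ = √μ₂ = √113.2096 = 10.64000
σ³ = μ₂^(3/2) = 1204.55014
γ₁ = μ₃/σ³ = -2488.3 / 1204.55014 ≈ -2.066

-2.066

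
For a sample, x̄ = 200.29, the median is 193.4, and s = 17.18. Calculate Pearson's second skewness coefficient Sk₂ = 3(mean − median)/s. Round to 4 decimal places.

1.2031

Sk₂ = 3(200.29 − 193.4) / 17.18 = 3 × 6.8900 / 17.18
    = 20.6700 / 17.18 ≈ 1.2031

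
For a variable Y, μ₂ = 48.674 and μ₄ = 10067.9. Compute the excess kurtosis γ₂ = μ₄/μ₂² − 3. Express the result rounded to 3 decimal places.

μ₂² = 48.674² = 2369.15828
μ₄/μ₂² = 10067.9 / 2369.15828 = 4.24957
γ₂ = 4.24957 − 3 ≈ 1.250

1.250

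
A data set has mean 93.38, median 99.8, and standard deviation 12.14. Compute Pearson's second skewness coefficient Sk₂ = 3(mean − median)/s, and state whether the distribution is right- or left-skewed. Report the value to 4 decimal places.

Sk₂ = 3(93.38 − 99.8) / 12.14 = 3 × -6.4200 / 12.14
    = -19.2600 / 12.14 ≈ -1.5865
Sk₂ < 0 ⇒ mean < median ⇒ left-skewed (negative skew).

-1.5865, left-skewed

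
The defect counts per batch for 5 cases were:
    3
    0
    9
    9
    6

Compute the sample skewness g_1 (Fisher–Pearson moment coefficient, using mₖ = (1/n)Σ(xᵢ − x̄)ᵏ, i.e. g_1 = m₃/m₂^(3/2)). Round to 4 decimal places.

-0.3632

x̄ = (3 + 0 + 9 + 9 + 6) / 5 = 5.4000
deviations (xᵢ − x̄): -2.4000, -5.4000, 3.6000, 3.6000, 0.6000
Σ(xᵢ − x̄)² = 61.2000 ⇒ m₂ = 61.2000/5 = 12.24000
Σ(xᵢ − x̄)³ = -77.7600 ⇒ m₃ = -77.7600/5 = -15.55200
m₂^(3/2) = 12.24000^(1.5) = 42.82251
g_1 = m₃ / m₂^(3/2) = -15.55200 / 42.82251 ≈ -0.3632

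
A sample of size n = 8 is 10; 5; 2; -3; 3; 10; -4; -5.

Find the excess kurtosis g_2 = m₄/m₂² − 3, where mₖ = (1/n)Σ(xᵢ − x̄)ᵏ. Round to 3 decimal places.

x̄ = 2.2500
Σ(xᵢ − x̄)² = 247.5000 ⇒ m₂ = 30.93750
Σ(xᵢ − x̄)⁴ = 12320.9063 ⇒ m₄ = 1540.11328
m₂² = 957.12891
g_2 = m₄/m₂² − 3 = 1.60910 − 3 ≈ -1.391

-1.391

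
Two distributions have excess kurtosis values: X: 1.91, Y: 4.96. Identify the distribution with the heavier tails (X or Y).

Higher excess kurtosis ⇒ heavier tails relative to the normal distribution.
1.91 vs 4.96: the larger is 4.96, so Y has heavier tails.

Y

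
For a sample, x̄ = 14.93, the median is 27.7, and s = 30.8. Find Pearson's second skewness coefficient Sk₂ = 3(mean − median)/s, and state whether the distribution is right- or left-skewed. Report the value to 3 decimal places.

-1.244, left-skewed

Sk₂ = 3(14.93 − 27.7) / 30.8 = 3 × -12.7700 / 30.8
    = -38.3100 / 30.8 ≈ -1.244
Sk₂ < 0 ⇒ mean < median ⇒ left-skewed (negative skew).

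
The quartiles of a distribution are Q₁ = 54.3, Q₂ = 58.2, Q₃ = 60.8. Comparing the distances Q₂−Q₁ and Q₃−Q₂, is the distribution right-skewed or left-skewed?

Q₂ − Q₁ = 3.9;  Q₃ − Q₂ = 2.6
Q₂ − Q₁ > Q₃ − Q₂ ⇒ the lower half is more spread out ⇒ left-skewed.

left-skewed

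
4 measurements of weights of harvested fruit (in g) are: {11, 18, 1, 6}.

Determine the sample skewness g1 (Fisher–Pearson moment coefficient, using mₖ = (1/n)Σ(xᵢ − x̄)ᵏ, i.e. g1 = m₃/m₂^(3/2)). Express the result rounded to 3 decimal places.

0.199

x̄ = (11 + 18 + 1 + 6) / 4 = 9.0000
deviations (xᵢ − x̄): 2.0000, 9.0000, -8.0000, -3.0000
Σ(xᵢ − x̄)² = 158.0000 ⇒ m₂ = 158.0000/4 = 39.50000
Σ(xᵢ − x̄)³ = 198.0000 ⇒ m₃ = 198.0000/4 = 49.50000
m₂^(3/2) = 39.50000^(1.5) = 248.25365
g1 = m₃ / m₂^(3/2) = 49.50000 / 248.25365 ≈ 0.199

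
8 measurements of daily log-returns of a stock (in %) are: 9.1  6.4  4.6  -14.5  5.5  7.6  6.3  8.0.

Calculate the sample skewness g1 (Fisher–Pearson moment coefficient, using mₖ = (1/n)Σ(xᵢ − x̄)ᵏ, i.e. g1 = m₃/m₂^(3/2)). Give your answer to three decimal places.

-2.111

x̄ = (9.1 + 6.4 + 4.6 - 14.5 + 5.5 + 7.6 + 6.3 + 8.0) / 8 = 4.1250
deviations (xᵢ − x̄): 4.9750, 2.2750, 0.4750, -18.6250, 1.3750, 3.4750, 2.1750, 3.8750
Σ(xᵢ − x̄)² = 410.7550 ⇒ m₂ = 410.7550/8 = 51.34438
Σ(xᵢ − x̄)³ = -6212.7848 ⇒ m₃ = -6212.7848/8 = -776.59809
m₂^(3/2) = 51.34438^(1.5) = 367.90806
g1 = m₃ / m₂^(3/2) = -776.59809 / 367.90806 ≈ -2.111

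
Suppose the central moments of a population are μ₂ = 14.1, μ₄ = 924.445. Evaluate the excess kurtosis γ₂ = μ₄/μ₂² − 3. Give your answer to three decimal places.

μ₂² = 14.1² = 198.81000
μ₄/μ₂² = 924.445 / 198.81000 = 4.64989
γ₂ = 4.64989 − 3 ≈ 1.650

1.650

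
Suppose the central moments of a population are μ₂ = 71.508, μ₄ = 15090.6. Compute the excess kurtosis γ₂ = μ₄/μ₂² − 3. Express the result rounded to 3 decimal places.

μ₂² = 71.508² = 5113.39406
μ₄/μ₂² = 15090.6 / 5113.39406 = 2.95119
γ₂ = 2.95119 − 3 ≈ -0.049

-0.049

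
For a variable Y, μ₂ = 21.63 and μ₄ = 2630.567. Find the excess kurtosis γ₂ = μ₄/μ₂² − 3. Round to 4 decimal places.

μ₂² = 21.63² = 467.85690
μ₄/μ₂² = 2630.567 / 467.85690 = 5.62259
γ₂ = 5.62259 − 3 ≈ 2.6226

2.6226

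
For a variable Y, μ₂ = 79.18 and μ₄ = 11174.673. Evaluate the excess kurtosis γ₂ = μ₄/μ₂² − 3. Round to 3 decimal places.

μ₂² = 79.18² = 6269.47240
μ₄/μ₂² = 11174.673 / 6269.47240 = 1.78239
γ₂ = 1.78239 − 3 ≈ -1.218

-1.218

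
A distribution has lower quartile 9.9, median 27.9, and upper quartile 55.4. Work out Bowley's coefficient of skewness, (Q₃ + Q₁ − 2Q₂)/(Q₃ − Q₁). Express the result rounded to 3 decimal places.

0.209

numerator: Q₃ + Q₁ − 2Q₂ = 55.4 + 9.9 − 2×27.9 = 9.5000
denominator: Q₃ − Q₁ = 55.4 − 9.9 = 45.5000
Bowley skewness = 9.5000 / 45.5000 ≈ 0.209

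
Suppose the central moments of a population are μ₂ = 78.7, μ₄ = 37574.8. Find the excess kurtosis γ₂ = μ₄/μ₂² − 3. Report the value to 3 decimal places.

3.067

μ₂² = 78.7² = 6193.69000
μ₄/μ₂² = 37574.8 / 6193.69000 = 6.06663
γ₂ = 6.06663 − 3 ≈ 3.067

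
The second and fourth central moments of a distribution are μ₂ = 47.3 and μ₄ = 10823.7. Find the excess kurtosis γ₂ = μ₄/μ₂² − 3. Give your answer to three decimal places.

1.838

μ₂² = 47.3² = 2237.29000
μ₄/μ₂² = 10823.7 / 2237.29000 = 4.83786
γ₂ = 4.83786 − 3 ≈ 1.838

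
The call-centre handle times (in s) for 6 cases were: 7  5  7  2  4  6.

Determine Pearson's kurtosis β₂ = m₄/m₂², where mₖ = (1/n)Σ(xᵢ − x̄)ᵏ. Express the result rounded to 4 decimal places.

x̄ = 5.1667
Σ(xᵢ − x̄)² = 18.8333 ⇒ m₂ = 3.13889
Σ(xᵢ − x̄)⁴ = 125.4861 ⇒ m₄ = 20.91435
m₂² = 9.85262
β₂ = m₄/m₂² = 20.91435 / 9.85262 ≈ 2.1227

2.1227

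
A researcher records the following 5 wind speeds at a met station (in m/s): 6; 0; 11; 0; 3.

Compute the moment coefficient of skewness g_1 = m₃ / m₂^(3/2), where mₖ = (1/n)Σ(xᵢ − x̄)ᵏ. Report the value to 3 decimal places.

0.622

x̄ = (6 + 0 + 11 + 0 + 3) / 5 = 4.0000
deviations (xᵢ − x̄): 2.0000, -4.0000, 7.0000, -4.0000, -1.0000
Σ(xᵢ − x̄)² = 86.0000 ⇒ m₂ = 86.0000/5 = 17.20000
Σ(xᵢ − x̄)³ = 222.0000 ⇒ m₃ = 222.0000/5 = 44.40000
m₂^(3/2) = 17.20000^(1.5) = 71.33336
g_1 = m₃ / m₂^(3/2) = 44.40000 / 71.33336 ≈ 0.622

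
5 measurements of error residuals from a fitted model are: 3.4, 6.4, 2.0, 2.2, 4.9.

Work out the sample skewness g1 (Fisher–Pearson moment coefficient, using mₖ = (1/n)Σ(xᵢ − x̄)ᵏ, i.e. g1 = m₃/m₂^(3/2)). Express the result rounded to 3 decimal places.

x̄ = (3.4 + 6.4 + 2.0 + 2.2 + 4.9) / 5 = 3.7800
deviations (xᵢ − x̄): -0.3800, 2.6200, -1.7800, -1.5800, 1.1200
Σ(xᵢ − x̄)² = 13.9280 ⇒ m₂ = 13.9280/5 = 2.78560
Σ(xᵢ − x̄)³ = 9.7507 ⇒ m₃ = 9.7507/5 = 1.95014
m₂^(3/2) = 2.78560^(1.5) = 4.64920
g1 = m₃ / m₂^(3/2) = 1.95014 / 4.64920 ≈ 0.419

0.419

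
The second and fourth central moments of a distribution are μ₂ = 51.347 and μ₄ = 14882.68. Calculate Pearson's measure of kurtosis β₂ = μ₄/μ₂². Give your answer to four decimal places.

5.6448

μ₂² = 51.347² = 2636.51441
μ₄/μ₂² = 14882.68 / 2636.51441 = 5.64483
β₂ ≈ 5.6448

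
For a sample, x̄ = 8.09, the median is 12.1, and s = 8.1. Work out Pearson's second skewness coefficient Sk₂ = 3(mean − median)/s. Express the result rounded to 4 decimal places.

-1.4852

Sk₂ = 3(8.09 − 12.1) / 8.1 = 3 × -4.0100 / 8.1
    = -12.0300 / 8.1 ≈ -1.4852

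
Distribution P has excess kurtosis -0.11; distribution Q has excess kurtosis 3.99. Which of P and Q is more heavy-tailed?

Q

Higher excess kurtosis ⇒ heavier tails relative to the normal distribution.
-0.11 vs 3.99: the larger is 3.99, so Q has heavier tails. (Q is leptokurtic — heavier-than-normal tails; the other is platykurtic.)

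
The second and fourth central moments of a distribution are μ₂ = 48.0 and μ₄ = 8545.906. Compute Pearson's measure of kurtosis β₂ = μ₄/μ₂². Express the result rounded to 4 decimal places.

μ₂² = 48.0² = 2304.00000
μ₄/μ₂² = 8545.906 / 2304.00000 = 3.70916
β₂ ≈ 3.7092

3.7092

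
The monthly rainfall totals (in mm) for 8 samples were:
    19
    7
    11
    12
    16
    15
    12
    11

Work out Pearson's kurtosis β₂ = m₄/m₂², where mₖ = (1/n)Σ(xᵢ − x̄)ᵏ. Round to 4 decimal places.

2.4356

x̄ = 12.8750
Σ(xᵢ − x̄)² = 94.8750 ⇒ m₂ = 11.85938
Σ(xᵢ − x̄)⁴ = 2740.4004 ⇒ m₄ = 342.55005
m₂² = 140.64478
β₂ = m₄/m₂² = 342.55005 / 140.64478 ≈ 2.4356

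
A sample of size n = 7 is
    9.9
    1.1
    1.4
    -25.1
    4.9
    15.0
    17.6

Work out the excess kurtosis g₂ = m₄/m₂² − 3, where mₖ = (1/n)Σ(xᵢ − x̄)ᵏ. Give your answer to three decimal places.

x̄ = 3.5429
Σ(xᵢ − x̄)² = 1202.0971 ⇒ m₂ = 171.72816
Σ(xᵢ − x̄)⁴ = 731049.0923 ⇒ m₄ = 104435.58461
m₂² = 29490.56206
g₂ = m₄/m₂² − 3 = 3.54132 − 3 ≈ 0.541

0.541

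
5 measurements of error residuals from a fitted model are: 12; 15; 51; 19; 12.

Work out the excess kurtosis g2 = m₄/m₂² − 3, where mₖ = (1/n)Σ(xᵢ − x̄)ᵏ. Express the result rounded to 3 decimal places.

0.096

x̄ = 21.8000
Σ(xᵢ − x̄)² = 1098.8000 ⇒ m₂ = 219.76000
Σ(xᵢ − x̄)⁴ = 747641.9360 ⇒ m₄ = 149528.38720
m₂² = 48294.45760
g2 = m₄/m₂² − 3 = 3.09618 − 3 ≈ 0.096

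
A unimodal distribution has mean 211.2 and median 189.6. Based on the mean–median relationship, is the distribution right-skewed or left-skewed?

right-skewed

mean − median = 211.2 − 189.6 = 21.6
mean > median ⇒ the longer tail is on the right ⇒ right-skewed (positively skewed).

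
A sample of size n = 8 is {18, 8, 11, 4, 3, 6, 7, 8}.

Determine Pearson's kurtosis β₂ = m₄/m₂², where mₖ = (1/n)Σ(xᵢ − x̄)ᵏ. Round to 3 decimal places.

3.528

x̄ = 8.1250
Σ(xᵢ − x̄)² = 154.8750 ⇒ m₂ = 19.35938
Σ(xᵢ − x̄)⁴ = 10579.0254 ⇒ m₄ = 1322.37817
m₂² = 374.78540
β₂ = m₄/m₂² = 1322.37817 / 374.78540 ≈ 3.528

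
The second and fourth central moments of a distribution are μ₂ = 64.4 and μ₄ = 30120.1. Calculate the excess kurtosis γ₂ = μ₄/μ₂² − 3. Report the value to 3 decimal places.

μ₂² = 64.4² = 4147.36000
μ₄/μ₂² = 30120.1 / 4147.36000 = 7.26248
γ₂ = 7.26248 − 3 ≈ 4.262

4.262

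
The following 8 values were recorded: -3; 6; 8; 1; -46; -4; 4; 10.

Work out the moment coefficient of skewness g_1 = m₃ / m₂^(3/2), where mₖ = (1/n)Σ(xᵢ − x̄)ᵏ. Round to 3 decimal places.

-1.937

x̄ = (-3 + 6 + 8 + 1 - 46 - 4 + 4 + 10) / 8 = -3.0000
deviations (xᵢ − x̄): 0.0000, 9.0000, 11.0000, 4.0000, -43.0000, -1.0000, 7.0000, 13.0000
Σ(xᵢ − x̄)² = 2286.0000 ⇒ m₂ = 2286.0000/8 = 285.75000
Σ(xᵢ − x̄)³ = -74844.0000 ⇒ m₃ = -74844.0000/8 = -9355.50000
m₂^(3/2) = 285.75000^(1.5) = 4830.35843
g_1 = m₃ / m₂^(3/2) = -9355.50000 / 4830.35843 ≈ -1.937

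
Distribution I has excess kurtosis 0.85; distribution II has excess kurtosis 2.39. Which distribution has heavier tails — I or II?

II

Higher excess kurtosis ⇒ heavier tails relative to the normal distribution.
0.85 vs 2.39: the larger is 2.39, so II has heavier tails.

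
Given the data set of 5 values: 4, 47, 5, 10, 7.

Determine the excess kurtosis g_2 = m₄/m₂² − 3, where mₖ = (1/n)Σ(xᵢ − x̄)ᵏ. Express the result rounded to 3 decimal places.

x̄ = 14.6000
Σ(xᵢ − x̄)² = 1333.2000 ⇒ m₂ = 266.64000
Σ(xᵢ − x̄)⁴ = 1126898.2560 ⇒ m₄ = 225379.65120
m₂² = 71096.88960
g_2 = m₄/m₂² − 3 = 3.17004 − 3 ≈ 0.170

0.170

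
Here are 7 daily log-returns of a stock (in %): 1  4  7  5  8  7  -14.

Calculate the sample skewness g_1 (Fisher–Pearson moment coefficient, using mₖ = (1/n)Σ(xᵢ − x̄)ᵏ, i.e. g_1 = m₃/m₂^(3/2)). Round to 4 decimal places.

-1.6719

x̄ = (1 + 4 + 7 + 5 + 8 + 7 - 14) / 7 = 2.5714
deviations (xᵢ − x̄): -1.5714, 1.4286, 4.4286, 2.4286, 5.4286, 4.4286, -16.5714
Σ(xᵢ − x̄)² = 353.7143 ⇒ m₂ = 353.7143/7 = 50.53061
Σ(xᵢ − x̄)³ = -4203.6735 ⇒ m₃ = -4203.6735/7 = -600.52478
m₂^(3/2) = 50.53061^(1.5) = 359.19629
g_1 = m₃ / m₂^(3/2) = -600.52478 / 359.19629 ≈ -1.6719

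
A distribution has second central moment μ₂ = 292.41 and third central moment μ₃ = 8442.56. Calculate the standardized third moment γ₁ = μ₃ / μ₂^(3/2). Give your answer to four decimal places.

1.6884

σ = √μ₂ = √292.41 = 17.10000
σ³ = μ₂^(3/2) = 5000.21100
γ₁ = μ₃/σ³ = 8442.56 / 5000.21100 ≈ 1.6884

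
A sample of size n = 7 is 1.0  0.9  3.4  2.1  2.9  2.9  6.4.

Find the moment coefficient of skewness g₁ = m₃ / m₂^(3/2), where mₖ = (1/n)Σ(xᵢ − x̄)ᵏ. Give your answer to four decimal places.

x̄ = (1.0 + 0.9 + 3.4 + 2.1 + 2.9 + 2.9 + 6.4) / 7 = 2.8000
deviations (xᵢ − x̄): -1.8000, -1.9000, 0.6000, -0.7000, 0.1000, 0.1000, 3.6000
Σ(xᵢ − x̄)² = 20.6800 ⇒ m₂ = 20.6800/7 = 2.95429
Σ(xᵢ − x̄)³ = 33.8400 ⇒ m₃ = 33.8400/7 = 4.83429
m₂^(3/2) = 2.95429^(1.5) = 5.07784
g₁ = m₃ / m₂^(3/2) = 4.83429 / 5.07784 ≈ 0.9520

0.9520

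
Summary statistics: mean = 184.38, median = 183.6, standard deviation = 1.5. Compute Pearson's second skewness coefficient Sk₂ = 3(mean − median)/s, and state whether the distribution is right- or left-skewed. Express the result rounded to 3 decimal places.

1.560, right-skewed

Sk₂ = 3(184.38 − 183.6) / 1.5 = 3 × 0.7800 / 1.5
    = 2.3400 / 1.5 ≈ 1.560
Sk₂ > 0 ⇒ mean > median ⇒ right-skewed (positive skew).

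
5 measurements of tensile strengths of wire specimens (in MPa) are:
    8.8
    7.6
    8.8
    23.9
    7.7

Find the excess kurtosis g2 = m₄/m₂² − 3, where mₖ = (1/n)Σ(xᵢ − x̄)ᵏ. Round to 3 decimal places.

x̄ = 11.3600
Σ(xᵢ − x̄)² = 197.8920 ⇒ m₂ = 39.57840
Σ(xᵢ − x̄)⁴ = 25193.2789 ⇒ m₄ = 5038.65578
m₂² = 1566.44975
g2 = m₄/m₂² − 3 = 3.21661 − 3 ≈ 0.217

0.217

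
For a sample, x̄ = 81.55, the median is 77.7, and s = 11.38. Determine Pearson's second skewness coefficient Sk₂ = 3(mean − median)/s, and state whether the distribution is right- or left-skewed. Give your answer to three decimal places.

1.015, right-skewed

Sk₂ = 3(81.55 − 77.7) / 11.38 = 3 × 3.8500 / 11.38
    = 11.5500 / 11.38 ≈ 1.015
Sk₂ > 0 ⇒ mean > median ⇒ right-skewed (positive skew).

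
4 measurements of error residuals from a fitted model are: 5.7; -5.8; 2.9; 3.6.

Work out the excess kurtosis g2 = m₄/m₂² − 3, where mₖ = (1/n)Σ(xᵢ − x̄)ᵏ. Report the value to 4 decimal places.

-0.7886

x̄ = 1.6000
Σ(xᵢ − x̄)² = 77.2600 ⇒ m₂ = 19.31500
Σ(xᵢ − x̄)⁴ = 3300.0898 ⇒ m₄ = 825.02245
m₂² = 373.06923
g2 = m₄/m₂² − 3 = 2.21145 − 3 ≈ -0.7886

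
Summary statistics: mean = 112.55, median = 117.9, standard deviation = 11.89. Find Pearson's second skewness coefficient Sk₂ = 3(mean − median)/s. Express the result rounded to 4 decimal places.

-1.3499

Sk₂ = 3(112.55 − 117.9) / 11.89 = 3 × -5.3500 / 11.89
    = -16.0500 / 11.89 ≈ -1.3499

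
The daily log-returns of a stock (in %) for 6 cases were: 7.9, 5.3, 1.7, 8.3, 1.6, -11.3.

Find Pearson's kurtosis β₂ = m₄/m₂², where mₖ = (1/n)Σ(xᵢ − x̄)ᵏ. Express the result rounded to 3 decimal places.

x̄ = 2.2500
Σ(xᵢ − x̄)² = 262.1550 ⇒ m₂ = 43.69250
Σ(xᵢ − x̄)⁴ = 36155.4735 ⇒ m₄ = 6025.91226
m₂² = 1909.03456
β₂ = m₄/m₂² = 6025.91226 / 1909.03456 ≈ 3.157

3.157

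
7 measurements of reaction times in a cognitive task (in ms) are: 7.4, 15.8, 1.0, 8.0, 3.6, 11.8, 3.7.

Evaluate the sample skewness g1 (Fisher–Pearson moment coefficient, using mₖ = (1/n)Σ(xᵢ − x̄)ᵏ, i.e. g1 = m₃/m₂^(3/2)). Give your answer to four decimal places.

x̄ = (7.4 + 15.8 + 1.0 + 8.0 + 3.6 + 11.8 + 3.7) / 7 = 7.3286
deviations (xᵢ − x̄): 0.0714, 8.4714, -6.3286, 0.6714, -3.7286, 4.4714, -3.6286
Σ(xᵢ − x̄)² = 159.3343 ⇒ m₂ = 159.3343/7 = 22.76204
Σ(xᵢ − x̄)³ = 344.5806 ⇒ m₃ = 344.5806/7 = 49.22580
m₂^(3/2) = 22.76204^(1.5) = 108.59674
g1 = m₃ / m₂^(3/2) = 49.22580 / 108.59674 ≈ 0.4533

0.4533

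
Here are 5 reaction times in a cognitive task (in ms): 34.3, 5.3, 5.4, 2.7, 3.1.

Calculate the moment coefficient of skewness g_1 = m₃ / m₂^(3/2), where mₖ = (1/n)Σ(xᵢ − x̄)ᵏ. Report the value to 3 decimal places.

1.469

x̄ = (34.3 + 5.3 + 5.4 + 2.7 + 3.1) / 5 = 10.1600
deviations (xᵢ − x̄): 24.1400, -4.8600, -4.7600, -7.4600, -7.0600
Σ(xᵢ − x̄)² = 734.5120 ⇒ m₂ = 734.5120/5 = 146.90240
Σ(xᵢ − x̄)³ = 13077.6358 ⇒ m₃ = 13077.6358/5 = 2615.52715
m₂^(3/2) = 146.90240^(1.5) = 1780.50557
g_1 = m₃ / m₂^(3/2) = 2615.52715 / 1780.50557 ≈ 1.469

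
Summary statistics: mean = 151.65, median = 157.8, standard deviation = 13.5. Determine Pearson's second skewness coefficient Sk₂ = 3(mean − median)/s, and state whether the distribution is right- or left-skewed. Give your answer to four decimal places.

-1.3667, left-skewed

Sk₂ = 3(151.65 − 157.8) / 13.5 = 3 × -6.1500 / 13.5
    = -18.4500 / 13.5 ≈ -1.3667
Sk₂ < 0 ⇒ mean < median ⇒ left-skewed (negative skew).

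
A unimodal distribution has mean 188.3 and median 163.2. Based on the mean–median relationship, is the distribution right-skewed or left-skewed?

right-skewed

mean − median = 188.3 − 163.2 = 25.1
mean > median ⇒ the longer tail is on the right ⇒ right-skewed (positively skewed).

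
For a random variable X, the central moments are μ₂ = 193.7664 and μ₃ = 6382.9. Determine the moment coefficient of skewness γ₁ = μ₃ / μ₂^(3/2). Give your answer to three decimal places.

2.366

σ = √μ₂ = √193.7664 = 13.92000
σ³ = μ₂^(3/2) = 2697.22829
γ₁ = μ₃/σ³ = 6382.9 / 2697.22829 ≈ 2.366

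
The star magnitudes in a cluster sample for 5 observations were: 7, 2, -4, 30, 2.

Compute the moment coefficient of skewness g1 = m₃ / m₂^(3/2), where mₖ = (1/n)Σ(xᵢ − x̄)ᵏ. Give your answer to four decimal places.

x̄ = (7 + 2 - 4 + 30 + 2) / 5 = 7.4000
deviations (xᵢ − x̄): -0.4000, -5.4000, -11.4000, 22.6000, -5.4000
Σ(xᵢ − x̄)² = 699.2000 ⇒ m₂ = 699.2000/5 = 139.84000
Σ(xᵢ − x̄)³ = 9746.6400 ⇒ m₃ = 9746.6400/5 = 1949.32800
m₂^(3/2) = 139.84000^(1.5) = 1653.66343
g1 = m₃ / m₂^(3/2) = 1949.32800 / 1653.66343 ≈ 1.1788

1.1788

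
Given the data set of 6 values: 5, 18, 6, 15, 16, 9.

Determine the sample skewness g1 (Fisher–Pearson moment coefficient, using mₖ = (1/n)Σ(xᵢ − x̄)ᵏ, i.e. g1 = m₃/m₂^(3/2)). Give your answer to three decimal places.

-0.062

x̄ = (5 + 18 + 6 + 15 + 16 + 9) / 6 = 11.5000
deviations (xᵢ − x̄): -6.5000, 6.5000, -5.5000, 3.5000, 4.5000, -2.5000
Σ(xᵢ − x̄)² = 153.5000 ⇒ m₂ = 153.5000/6 = 25.58333
Σ(xᵢ − x̄)³ = -48.0000 ⇒ m₃ = -48.0000/6 = -8.00000
m₂^(3/2) = 25.58333^(1.5) = 129.40042
g1 = m₃ / m₂^(3/2) = -8.00000 / 129.40042 ≈ -0.062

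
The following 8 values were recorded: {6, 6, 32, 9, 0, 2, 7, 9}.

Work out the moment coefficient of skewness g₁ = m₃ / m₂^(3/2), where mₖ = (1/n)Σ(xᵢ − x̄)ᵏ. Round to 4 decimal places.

1.7971

x̄ = (6 + 6 + 32 + 9 + 0 + 2 + 7 + 9) / 8 = 8.8750
deviations (xᵢ − x̄): -2.8750, -2.8750, 23.1250, 0.1250, -8.8750, -6.8750, -1.8750, 0.1250
Σ(xᵢ − x̄)² = 680.8750 ⇒ m₂ = 680.8750/8 = 85.10938
Σ(xᵢ − x̄)³ = 11288.3438 ⇒ m₃ = 11288.3438/8 = 1411.04297
m₂^(3/2) = 85.10938^(1.5) = 785.17435
g₁ = m₃ / m₂^(3/2) = 1411.04297 / 785.17435 ≈ 1.7971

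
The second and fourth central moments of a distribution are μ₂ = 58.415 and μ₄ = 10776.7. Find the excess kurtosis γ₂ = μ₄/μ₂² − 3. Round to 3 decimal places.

μ₂² = 58.415² = 3412.31223
μ₄/μ₂² = 10776.7 / 3412.31223 = 3.15818
γ₂ = 3.15818 − 3 ≈ 0.158

0.158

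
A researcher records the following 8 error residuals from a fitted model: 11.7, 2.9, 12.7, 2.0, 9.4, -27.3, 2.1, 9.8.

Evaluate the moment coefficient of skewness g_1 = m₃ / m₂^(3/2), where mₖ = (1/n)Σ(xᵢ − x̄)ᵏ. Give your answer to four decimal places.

-1.7770

x̄ = (11.7 + 2.9 + 12.7 + 2.0 + 9.4 - 27.3 + 2.1 + 9.8) / 8 = 2.9125
deviations (xᵢ − x̄): 8.7875, -0.0125, 9.7875, -0.9125, 6.4875, -30.2125, -0.8125, 6.8875
Σ(xᵢ − x̄)² = 1176.8287 ⇒ m₂ = 1176.8287/8 = 147.10359
Σ(xᵢ − x̄)³ = -25363.1821 ⇒ m₃ = -25363.1821/8 = -3170.39776
m₂^(3/2) = 147.10359^(1.5) = 1784.16462
g_1 = m₃ / m₂^(3/2) = -3170.39776 / 1784.16462 ≈ -1.7770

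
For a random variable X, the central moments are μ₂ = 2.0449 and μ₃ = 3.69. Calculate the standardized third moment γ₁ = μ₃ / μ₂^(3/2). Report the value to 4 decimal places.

σ = √μ₂ = √2.0449 = 1.43000
σ³ = μ₂^(3/2) = 2.92421
γ₁ = μ₃/σ³ = 3.69 / 2.92421 ≈ 1.2619

1.2619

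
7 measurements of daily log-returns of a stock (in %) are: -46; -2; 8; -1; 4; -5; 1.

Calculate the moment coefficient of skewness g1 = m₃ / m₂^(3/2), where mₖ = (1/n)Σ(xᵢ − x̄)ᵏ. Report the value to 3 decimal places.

x̄ = (-46 - 2 + 8 - 1 + 4 - 5 + 1) / 7 = -5.8571
deviations (xᵢ − x̄): -40.1429, 3.8571, 13.8571, 4.8571, 9.8571, 0.8571, 6.8571
Σ(xᵢ − x̄)² = 1986.8571 ⇒ m₂ = 1986.8571/7 = 283.83673
Σ(xᵢ − x̄)³ = -60574.5306 ⇒ m₃ = -60574.5306/7 = -8653.50437
m₂^(3/2) = 283.83673^(1.5) = 4781.92657
g1 = m₃ / m₂^(3/2) = -8653.50437 / 4781.92657 ≈ -1.810

-1.810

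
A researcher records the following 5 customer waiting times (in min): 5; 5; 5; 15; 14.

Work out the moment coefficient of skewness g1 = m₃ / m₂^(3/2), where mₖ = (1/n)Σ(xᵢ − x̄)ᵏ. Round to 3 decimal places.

0.422

x̄ = (5 + 5 + 5 + 15 + 14) / 5 = 8.8000
deviations (xᵢ − x̄): -3.8000, -3.8000, -3.8000, 6.2000, 5.2000
Σ(xᵢ − x̄)² = 108.8000 ⇒ m₂ = 108.8000/5 = 21.76000
Σ(xᵢ − x̄)³ = 214.3200 ⇒ m₃ = 214.3200/5 = 42.86400
m₂^(3/2) = 21.76000^(1.5) = 101.50521
g1 = m₃ / m₂^(3/2) = 42.86400 / 101.50521 ≈ 0.422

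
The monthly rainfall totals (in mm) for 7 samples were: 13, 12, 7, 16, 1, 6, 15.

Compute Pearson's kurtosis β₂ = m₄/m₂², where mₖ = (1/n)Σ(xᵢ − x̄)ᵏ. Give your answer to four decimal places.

1.9263

x̄ = 10.0000
Σ(xᵢ − x̄)² = 180.0000 ⇒ m₂ = 25.71429
Σ(xᵢ − x̄)⁴ = 8916.0000 ⇒ m₄ = 1273.71429
m₂² = 661.22449
β₂ = m₄/m₂² = 1273.71429 / 661.22449 ≈ 1.9263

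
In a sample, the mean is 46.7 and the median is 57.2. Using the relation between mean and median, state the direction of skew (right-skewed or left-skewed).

mean − median = 46.7 − 57.2 = -10.5
mean < median ⇒ the longer tail is on the left ⇒ left-skewed (negatively skewed).

left-skewed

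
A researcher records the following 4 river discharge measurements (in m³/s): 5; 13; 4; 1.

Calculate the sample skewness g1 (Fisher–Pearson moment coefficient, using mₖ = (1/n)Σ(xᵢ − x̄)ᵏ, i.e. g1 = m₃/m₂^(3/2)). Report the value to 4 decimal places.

0.7673

x̄ = (5 + 13 + 4 + 1) / 4 = 5.7500
deviations (xᵢ − x̄): -0.7500, 7.2500, -1.7500, -4.7500
Σ(xᵢ − x̄)² = 78.7500 ⇒ m₂ = 78.7500/4 = 19.68750
Σ(xᵢ − x̄)³ = 268.1250 ⇒ m₃ = 268.1250/4 = 67.03125
m₂^(3/2) = 19.68750^(1.5) = 87.35462
g1 = m₃ / m₂^(3/2) = 67.03125 / 87.35462 ≈ 0.7673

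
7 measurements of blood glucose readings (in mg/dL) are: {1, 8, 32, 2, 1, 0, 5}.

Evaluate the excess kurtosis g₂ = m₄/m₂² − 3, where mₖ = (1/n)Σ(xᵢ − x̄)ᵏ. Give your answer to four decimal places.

x̄ = 7.0000
Σ(xᵢ − x̄)² = 776.0000 ⇒ m₂ = 110.85714
Σ(xᵢ − x̄)⁴ = 396260.0000 ⇒ m₄ = 56608.57143
m₂² = 12289.30612
g₂ = m₄/m₂² − 3 = 4.60633 − 3 ≈ 1.6063

1.6063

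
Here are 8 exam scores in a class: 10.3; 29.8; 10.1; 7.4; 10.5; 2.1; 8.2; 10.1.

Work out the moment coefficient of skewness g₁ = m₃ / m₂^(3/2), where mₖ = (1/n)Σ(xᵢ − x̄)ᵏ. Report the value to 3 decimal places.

x̄ = (10.3 + 29.8 + 10.1 + 7.4 + 10.5 + 2.1 + 8.2 + 10.1) / 8 = 11.0625
deviations (xᵢ − x̄): -0.7625, 18.7375, -0.9625, -3.6625, -0.5625, -8.9625, -2.8625, -0.9625
Σ(xᵢ − x̄)² = 455.7788 ⇒ m₂ = 455.7788/8 = 56.97234
Σ(xᵢ − x̄)³ = 5783.7085 ⇒ m₃ = 5783.7085/8 = 722.96357
m₂^(3/2) = 56.97234^(1.5) = 430.02740
g₁ = m₃ / m₂^(3/2) = 722.96357 / 430.02740 ≈ 1.681

1.681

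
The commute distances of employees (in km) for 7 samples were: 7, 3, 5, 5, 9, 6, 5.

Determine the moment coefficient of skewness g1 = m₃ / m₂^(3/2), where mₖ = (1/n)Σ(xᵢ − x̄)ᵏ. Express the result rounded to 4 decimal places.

x̄ = (7 + 3 + 5 + 5 + 9 + 6 + 5) / 7 = 5.7143
deviations (xᵢ − x̄): 1.2857, -2.7143, -0.7143, -0.7143, 3.2857, 0.2857, -0.7143
Σ(xᵢ − x̄)² = 21.4286 ⇒ m₂ = 21.4286/7 = 3.06122
Σ(xᵢ − x̄)³ = 16.5306 ⇒ m₃ = 16.5306/7 = 2.36152
m₂^(3/2) = 3.06122^(1.5) = 5.35603
g1 = m₃ / m₂^(3/2) = 2.36152 / 5.35603 ≈ 0.4409

0.4409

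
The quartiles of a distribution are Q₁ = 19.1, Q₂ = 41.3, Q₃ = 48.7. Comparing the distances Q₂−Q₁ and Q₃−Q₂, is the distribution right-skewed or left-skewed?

Q₂ − Q₁ = 22.2;  Q₃ − Q₂ = 7.4
Q₂ − Q₁ > Q₃ − Q₂ ⇒ the lower half is more spread out ⇒ left-skewed.

left-skewed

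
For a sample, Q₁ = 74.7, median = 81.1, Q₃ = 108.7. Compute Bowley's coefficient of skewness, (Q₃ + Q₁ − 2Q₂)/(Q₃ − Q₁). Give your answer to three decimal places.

numerator: Q₃ + Q₁ − 2Q₂ = 108.7 + 74.7 − 2×81.1 = 21.2000
denominator: Q₃ − Q₁ = 108.7 − 74.7 = 34.0000
Bowley skewness = 21.2000 / 34.0000 ≈ 0.624

0.624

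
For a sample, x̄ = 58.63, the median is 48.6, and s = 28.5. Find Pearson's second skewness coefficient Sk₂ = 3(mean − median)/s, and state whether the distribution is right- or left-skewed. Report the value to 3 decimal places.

1.056, right-skewed

Sk₂ = 3(58.63 − 48.6) / 28.5 = 3 × 10.0300 / 28.5
    = 30.0900 / 28.5 ≈ 1.056
Sk₂ > 0 ⇒ mean > median ⇒ right-skewed (positive skew).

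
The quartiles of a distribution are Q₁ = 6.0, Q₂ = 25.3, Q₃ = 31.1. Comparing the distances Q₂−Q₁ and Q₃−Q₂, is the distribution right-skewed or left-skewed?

Q₂ − Q₁ = 19.3;  Q₃ − Q₂ = 5.8
Q₂ − Q₁ > Q₃ − Q₂ ⇒ the lower half is more spread out ⇒ left-skewed.

left-skewed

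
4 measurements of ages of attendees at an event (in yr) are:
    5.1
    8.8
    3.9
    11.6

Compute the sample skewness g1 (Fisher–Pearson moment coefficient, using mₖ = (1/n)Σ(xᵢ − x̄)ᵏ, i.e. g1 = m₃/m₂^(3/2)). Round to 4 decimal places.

x̄ = (5.1 + 8.8 + 3.9 + 11.6) / 4 = 7.3500
deviations (xᵢ − x̄): -2.2500, 1.4500, -3.4500, 4.2500
Σ(xᵢ − x̄)² = 37.1300 ⇒ m₂ = 37.1300/4 = 9.28250
Σ(xᵢ − x̄)³ = 27.3600 ⇒ m₃ = 27.3600/4 = 6.84000
m₂^(3/2) = 9.28250^(1.5) = 28.28117
g1 = m₃ / m₂^(3/2) = 6.84000 / 28.28117 ≈ 0.2419

0.2419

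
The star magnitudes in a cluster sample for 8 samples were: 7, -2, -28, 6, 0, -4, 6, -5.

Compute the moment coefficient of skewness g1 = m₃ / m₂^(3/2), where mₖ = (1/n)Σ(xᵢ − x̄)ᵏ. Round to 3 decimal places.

x̄ = (7 - 2 - 28 + 6 + 0 - 4 + 6 - 5) / 8 = -2.5000
deviations (xᵢ − x̄): 9.5000, 0.5000, -25.5000, 8.5000, 2.5000, -1.5000, 8.5000, -2.5000
Σ(xᵢ − x̄)² = 900.0000 ⇒ m₂ = 900.0000/8 = 112.50000
Σ(xᵢ − x̄)³ = -14499.0000 ⇒ m₃ = -14499.0000/8 = -1812.37500
m₂^(3/2) = 112.50000^(1.5) = 1193.24269
g1 = m₃ / m₂^(3/2) = -1812.37500 / 1193.24269 ≈ -1.519

-1.519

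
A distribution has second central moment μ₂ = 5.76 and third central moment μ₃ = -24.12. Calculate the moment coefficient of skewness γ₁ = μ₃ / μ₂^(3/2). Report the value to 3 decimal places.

σ = √μ₂ = √5.76 = 2.40000
σ³ = μ₂^(3/2) = 13.82400
γ₁ = μ₃/σ³ = -24.12 / 13.82400 ≈ -1.745

-1.745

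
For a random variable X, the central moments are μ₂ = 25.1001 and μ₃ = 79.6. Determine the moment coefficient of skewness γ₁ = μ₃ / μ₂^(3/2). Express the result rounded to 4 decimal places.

0.6330

σ = √μ₂ = √25.1001 = 5.01000
σ³ = μ₂^(3/2) = 125.75150
γ₁ = μ₃/σ³ = 79.6 / 125.75150 ≈ 0.6330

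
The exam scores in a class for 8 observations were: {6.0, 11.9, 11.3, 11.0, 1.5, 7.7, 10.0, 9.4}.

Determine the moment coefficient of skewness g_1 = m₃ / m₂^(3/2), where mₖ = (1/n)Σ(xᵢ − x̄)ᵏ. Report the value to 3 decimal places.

x̄ = (6.0 + 11.9 + 11.3 + 11.0 + 1.5 + 7.7 + 10.0 + 9.4) / 8 = 8.6000
deviations (xᵢ − x̄): -2.6000, 3.3000, 2.7000, 2.4000, -7.1000, -0.9000, 1.4000, 0.8000
Σ(xᵢ − x̄)² = 84.5200 ⇒ m₂ = 84.5200/8 = 10.56500
Σ(xᵢ − x̄)³ = -303.5160 ⇒ m₃ = -303.5160/8 = -37.93950
m₂^(3/2) = 10.56500^(1.5) = 34.34031
g_1 = m₃ / m₂^(3/2) = -37.93950 / 34.34031 ≈ -1.105

-1.105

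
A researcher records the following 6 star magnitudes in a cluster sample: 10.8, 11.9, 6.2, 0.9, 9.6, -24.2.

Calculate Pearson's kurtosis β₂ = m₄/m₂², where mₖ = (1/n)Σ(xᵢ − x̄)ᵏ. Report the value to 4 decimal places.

x̄ = 2.5333
Σ(xᵢ − x̄)² = 936.7933 ⇒ m₂ = 156.13222
Σ(xᵢ − x̄)⁴ = 525803.8334 ⇒ m₄ = 87633.97224
m₂² = 24377.27082
β₂ = m₄/m₂² = 87633.97224 / 24377.27082 ≈ 3.5949

3.5949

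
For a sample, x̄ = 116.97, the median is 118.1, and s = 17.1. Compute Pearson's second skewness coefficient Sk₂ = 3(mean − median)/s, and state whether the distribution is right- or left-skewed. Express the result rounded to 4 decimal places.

Sk₂ = 3(116.97 − 118.1) / 17.1 = 3 × -1.1300 / 17.1
    = -3.3900 / 17.1 ≈ -0.1982
Sk₂ < 0 ⇒ mean < median ⇒ left-skewed (negative skew).

-0.1982, left-skewed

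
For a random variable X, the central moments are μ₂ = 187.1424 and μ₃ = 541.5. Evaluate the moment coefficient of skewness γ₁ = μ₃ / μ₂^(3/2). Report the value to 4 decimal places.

σ = √μ₂ = √187.1424 = 13.68000
σ³ = μ₂^(3/2) = 2560.10803
γ₁ = μ₃/σ³ = 541.5 / 2560.10803 ≈ 0.2115

0.2115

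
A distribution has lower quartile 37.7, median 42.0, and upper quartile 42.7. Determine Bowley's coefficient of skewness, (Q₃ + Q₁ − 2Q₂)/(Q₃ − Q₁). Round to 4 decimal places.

numerator: Q₃ + Q₁ − 2Q₂ = 42.7 + 37.7 − 2×42.0 = -3.6000
denominator: Q₃ − Q₁ = 42.7 − 37.7 = 5.0000
Bowley skewness = -3.6000 / 5.0000 ≈ -0.7200

-0.7200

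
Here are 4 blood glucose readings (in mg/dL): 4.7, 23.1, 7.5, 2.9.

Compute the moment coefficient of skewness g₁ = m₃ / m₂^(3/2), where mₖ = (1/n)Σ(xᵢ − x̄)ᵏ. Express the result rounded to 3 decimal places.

x̄ = (4.7 + 23.1 + 7.5 + 2.9) / 4 = 9.5500
deviations (xᵢ − x̄): -4.8500, 13.5500, -2.0500, -6.6500
Σ(xᵢ − x̄)² = 255.5500 ⇒ m₂ = 255.5500/4 = 63.88750
Σ(xᵢ − x̄)³ = 2071.0350 ⇒ m₃ = 2071.0350/4 = 517.75875
m₂^(3/2) = 63.88750^(1.5) = 510.65059
g₁ = m₃ / m₂^(3/2) = 517.75875 / 510.65059 ≈ 1.014

1.014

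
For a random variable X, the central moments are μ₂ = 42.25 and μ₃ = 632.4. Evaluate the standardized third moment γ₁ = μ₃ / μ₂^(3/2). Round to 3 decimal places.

2.303

σ = √μ₂ = √42.25 = 6.50000
σ³ = μ₂^(3/2) = 274.62500
γ₁ = μ₃/σ³ = 632.4 / 274.62500 ≈ 2.303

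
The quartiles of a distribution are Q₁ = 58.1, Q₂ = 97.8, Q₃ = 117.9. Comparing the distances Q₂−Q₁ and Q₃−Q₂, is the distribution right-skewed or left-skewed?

left-skewed

Q₂ − Q₁ = 39.7;  Q₃ − Q₂ = 20.1
Q₂ − Q₁ > Q₃ − Q₂ ⇒ the lower half is more spread out ⇒ left-skewed.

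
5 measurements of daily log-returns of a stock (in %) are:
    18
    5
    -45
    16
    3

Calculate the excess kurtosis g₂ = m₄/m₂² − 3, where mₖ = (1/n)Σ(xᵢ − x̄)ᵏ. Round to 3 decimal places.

-0.065

x̄ = -0.6000
Σ(xᵢ − x̄)² = 2637.2000 ⇒ m₂ = 527.44000
Σ(xᵢ − x̄)⁴ = 4083033.2960 ⇒ m₄ = 816606.65920
m₂² = 278192.95360
g₂ = m₄/m₂² − 3 = 2.93540 − 3 ≈ -0.065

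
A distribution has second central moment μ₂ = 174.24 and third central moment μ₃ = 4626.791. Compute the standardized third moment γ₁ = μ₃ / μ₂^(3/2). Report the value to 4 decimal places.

2.0117

σ = √μ₂ = √174.24 = 13.20000
σ³ = μ₂^(3/2) = 2299.96800
γ₁ = μ₃/σ³ = 4626.791 / 2299.96800 ≈ 2.0117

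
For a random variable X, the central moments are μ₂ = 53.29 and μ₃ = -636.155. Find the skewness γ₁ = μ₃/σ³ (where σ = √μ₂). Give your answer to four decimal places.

-1.6353

σ = √μ₂ = √53.29 = 7.30000
σ³ = μ₂^(3/2) = 389.01700
γ₁ = μ₃/σ³ = -636.155 / 389.01700 ≈ -1.6353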